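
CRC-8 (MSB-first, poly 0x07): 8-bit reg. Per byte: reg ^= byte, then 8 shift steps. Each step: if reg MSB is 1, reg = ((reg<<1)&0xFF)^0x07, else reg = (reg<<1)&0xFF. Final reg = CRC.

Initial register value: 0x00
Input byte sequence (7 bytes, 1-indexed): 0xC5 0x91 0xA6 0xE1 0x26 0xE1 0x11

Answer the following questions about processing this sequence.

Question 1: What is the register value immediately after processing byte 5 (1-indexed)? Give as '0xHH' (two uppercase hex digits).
After byte 1 (0xC5): reg=0x55
After byte 2 (0x91): reg=0x52
After byte 3 (0xA6): reg=0xC2
After byte 4 (0xE1): reg=0xE9
After byte 5 (0x26): reg=0x63

Answer: 0x63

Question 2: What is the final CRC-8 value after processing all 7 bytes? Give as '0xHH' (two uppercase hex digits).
After byte 1 (0xC5): reg=0x55
After byte 2 (0x91): reg=0x52
After byte 3 (0xA6): reg=0xC2
After byte 4 (0xE1): reg=0xE9
After byte 5 (0x26): reg=0x63
After byte 6 (0xE1): reg=0x87
After byte 7 (0x11): reg=0xEB

Answer: 0xEB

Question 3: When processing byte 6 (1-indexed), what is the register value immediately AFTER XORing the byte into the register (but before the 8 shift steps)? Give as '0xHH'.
Register before byte 6: 0x63
Byte 6: 0xE1
0x63 XOR 0xE1 = 0x82

Answer: 0x82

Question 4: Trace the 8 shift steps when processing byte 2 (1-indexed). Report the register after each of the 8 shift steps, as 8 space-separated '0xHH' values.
After byte 1 (0xC5): reg=0x55
Register before byte 2: 0x55
After XOR with byte 0x91: 0xC4

Answer: 0x8F 0x19 0x32 0x64 0xC8 0x97 0x29 0x52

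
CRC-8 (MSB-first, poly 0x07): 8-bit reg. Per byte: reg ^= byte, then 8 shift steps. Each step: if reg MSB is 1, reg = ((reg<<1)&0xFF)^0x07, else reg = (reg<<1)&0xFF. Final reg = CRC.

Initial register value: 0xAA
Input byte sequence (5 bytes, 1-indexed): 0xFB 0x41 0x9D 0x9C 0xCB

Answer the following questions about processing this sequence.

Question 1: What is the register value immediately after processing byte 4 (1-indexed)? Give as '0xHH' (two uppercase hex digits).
After byte 1 (0xFB): reg=0xB0
After byte 2 (0x41): reg=0xD9
After byte 3 (0x9D): reg=0xDB
After byte 4 (0x9C): reg=0xD2

Answer: 0xD2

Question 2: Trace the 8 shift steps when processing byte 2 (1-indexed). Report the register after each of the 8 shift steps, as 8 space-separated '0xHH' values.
After byte 1 (0xFB): reg=0xB0
Register before byte 2: 0xB0
After XOR with byte 0x41: 0xF1

Answer: 0xE5 0xCD 0x9D 0x3D 0x7A 0xF4 0xEF 0xD9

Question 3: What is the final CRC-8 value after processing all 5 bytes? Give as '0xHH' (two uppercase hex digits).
Answer: 0x4F

Derivation:
After byte 1 (0xFB): reg=0xB0
After byte 2 (0x41): reg=0xD9
After byte 3 (0x9D): reg=0xDB
After byte 4 (0x9C): reg=0xD2
After byte 5 (0xCB): reg=0x4F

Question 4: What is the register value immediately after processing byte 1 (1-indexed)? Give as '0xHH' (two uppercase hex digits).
Answer: 0xB0

Derivation:
After byte 1 (0xFB): reg=0xB0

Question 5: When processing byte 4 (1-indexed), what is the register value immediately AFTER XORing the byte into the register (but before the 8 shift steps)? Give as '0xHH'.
Register before byte 4: 0xDB
Byte 4: 0x9C
0xDB XOR 0x9C = 0x47

Answer: 0x47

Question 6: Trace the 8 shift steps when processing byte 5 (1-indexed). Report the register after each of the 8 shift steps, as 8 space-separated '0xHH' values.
After byte 1 (0xFB): reg=0xB0
After byte 2 (0x41): reg=0xD9
After byte 3 (0x9D): reg=0xDB
After byte 4 (0x9C): reg=0xD2
Register before byte 5: 0xD2
After XOR with byte 0xCB: 0x19

Answer: 0x32 0x64 0xC8 0x97 0x29 0x52 0xA4 0x4F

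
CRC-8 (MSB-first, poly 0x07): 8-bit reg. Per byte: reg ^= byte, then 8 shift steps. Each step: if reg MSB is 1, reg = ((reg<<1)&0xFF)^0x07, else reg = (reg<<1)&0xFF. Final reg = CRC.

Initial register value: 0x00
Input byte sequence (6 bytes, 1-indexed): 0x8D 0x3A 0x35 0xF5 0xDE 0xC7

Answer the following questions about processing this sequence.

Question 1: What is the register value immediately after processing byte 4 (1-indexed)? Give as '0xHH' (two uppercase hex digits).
Answer: 0xD4

Derivation:
After byte 1 (0x8D): reg=0xAA
After byte 2 (0x3A): reg=0xF9
After byte 3 (0x35): reg=0x6A
After byte 4 (0xF5): reg=0xD4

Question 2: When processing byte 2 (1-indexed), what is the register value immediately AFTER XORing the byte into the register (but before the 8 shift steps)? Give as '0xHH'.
Answer: 0x90

Derivation:
Register before byte 2: 0xAA
Byte 2: 0x3A
0xAA XOR 0x3A = 0x90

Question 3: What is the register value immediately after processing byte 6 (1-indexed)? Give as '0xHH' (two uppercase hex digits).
Answer: 0xD9

Derivation:
After byte 1 (0x8D): reg=0xAA
After byte 2 (0x3A): reg=0xF9
After byte 3 (0x35): reg=0x6A
After byte 4 (0xF5): reg=0xD4
After byte 5 (0xDE): reg=0x36
After byte 6 (0xC7): reg=0xD9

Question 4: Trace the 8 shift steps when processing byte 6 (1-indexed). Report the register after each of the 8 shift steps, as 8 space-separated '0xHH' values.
Answer: 0xE5 0xCD 0x9D 0x3D 0x7A 0xF4 0xEF 0xD9

Derivation:
After byte 1 (0x8D): reg=0xAA
After byte 2 (0x3A): reg=0xF9
After byte 3 (0x35): reg=0x6A
After byte 4 (0xF5): reg=0xD4
After byte 5 (0xDE): reg=0x36
Register before byte 6: 0x36
After XOR with byte 0xC7: 0xF1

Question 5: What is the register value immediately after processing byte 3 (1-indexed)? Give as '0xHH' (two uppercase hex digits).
After byte 1 (0x8D): reg=0xAA
After byte 2 (0x3A): reg=0xF9
After byte 3 (0x35): reg=0x6A

Answer: 0x6A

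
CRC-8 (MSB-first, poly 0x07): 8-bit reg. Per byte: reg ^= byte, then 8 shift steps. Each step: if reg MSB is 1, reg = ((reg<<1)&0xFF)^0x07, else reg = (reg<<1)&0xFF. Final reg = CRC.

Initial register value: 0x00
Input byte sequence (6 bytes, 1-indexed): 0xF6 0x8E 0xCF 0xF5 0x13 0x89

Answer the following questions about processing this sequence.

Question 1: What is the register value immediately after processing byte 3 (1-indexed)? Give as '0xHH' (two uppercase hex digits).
After byte 1 (0xF6): reg=0xCC
After byte 2 (0x8E): reg=0xC9
After byte 3 (0xCF): reg=0x12

Answer: 0x12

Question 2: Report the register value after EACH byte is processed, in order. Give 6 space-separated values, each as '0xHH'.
0xCC 0xC9 0x12 0xBB 0x51 0x06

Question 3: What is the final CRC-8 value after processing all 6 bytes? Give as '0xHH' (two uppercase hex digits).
After byte 1 (0xF6): reg=0xCC
After byte 2 (0x8E): reg=0xC9
After byte 3 (0xCF): reg=0x12
After byte 4 (0xF5): reg=0xBB
After byte 5 (0x13): reg=0x51
After byte 6 (0x89): reg=0x06

Answer: 0x06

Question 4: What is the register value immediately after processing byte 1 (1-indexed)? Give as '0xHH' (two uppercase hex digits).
After byte 1 (0xF6): reg=0xCC

Answer: 0xCC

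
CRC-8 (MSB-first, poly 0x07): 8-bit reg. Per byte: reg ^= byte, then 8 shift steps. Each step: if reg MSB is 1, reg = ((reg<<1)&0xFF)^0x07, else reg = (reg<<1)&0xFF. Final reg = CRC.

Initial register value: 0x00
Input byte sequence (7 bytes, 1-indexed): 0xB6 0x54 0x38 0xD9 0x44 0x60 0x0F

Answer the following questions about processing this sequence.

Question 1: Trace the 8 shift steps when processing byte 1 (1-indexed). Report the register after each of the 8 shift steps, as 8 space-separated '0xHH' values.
Answer: 0x6B 0xD6 0xAB 0x51 0xA2 0x43 0x86 0x0B

Derivation:
Register before byte 1: 0x00
After XOR with byte 0xB6: 0xB6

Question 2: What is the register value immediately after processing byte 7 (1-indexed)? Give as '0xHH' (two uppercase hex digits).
Answer: 0xA9

Derivation:
After byte 1 (0xB6): reg=0x0B
After byte 2 (0x54): reg=0x9A
After byte 3 (0x38): reg=0x67
After byte 4 (0xD9): reg=0x33
After byte 5 (0x44): reg=0x42
After byte 6 (0x60): reg=0xEE
After byte 7 (0x0F): reg=0xA9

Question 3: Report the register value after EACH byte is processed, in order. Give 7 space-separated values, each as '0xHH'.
0x0B 0x9A 0x67 0x33 0x42 0xEE 0xA9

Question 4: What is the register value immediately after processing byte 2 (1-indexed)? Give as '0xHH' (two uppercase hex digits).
Answer: 0x9A

Derivation:
After byte 1 (0xB6): reg=0x0B
After byte 2 (0x54): reg=0x9A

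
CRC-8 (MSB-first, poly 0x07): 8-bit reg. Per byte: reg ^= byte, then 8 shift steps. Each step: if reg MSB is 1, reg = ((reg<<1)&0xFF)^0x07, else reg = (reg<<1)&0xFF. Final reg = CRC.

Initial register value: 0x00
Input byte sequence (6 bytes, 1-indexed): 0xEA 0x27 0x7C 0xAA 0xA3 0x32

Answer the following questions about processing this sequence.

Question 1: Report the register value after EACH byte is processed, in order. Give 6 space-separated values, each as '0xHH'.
0x98 0x34 0xFF 0xAC 0x2D 0x5D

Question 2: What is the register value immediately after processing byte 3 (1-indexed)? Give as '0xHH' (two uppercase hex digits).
After byte 1 (0xEA): reg=0x98
After byte 2 (0x27): reg=0x34
After byte 3 (0x7C): reg=0xFF

Answer: 0xFF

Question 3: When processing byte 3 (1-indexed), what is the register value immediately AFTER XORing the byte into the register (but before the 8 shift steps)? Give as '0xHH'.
Register before byte 3: 0x34
Byte 3: 0x7C
0x34 XOR 0x7C = 0x48

Answer: 0x48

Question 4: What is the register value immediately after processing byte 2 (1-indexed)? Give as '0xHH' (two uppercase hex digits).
Answer: 0x34

Derivation:
After byte 1 (0xEA): reg=0x98
After byte 2 (0x27): reg=0x34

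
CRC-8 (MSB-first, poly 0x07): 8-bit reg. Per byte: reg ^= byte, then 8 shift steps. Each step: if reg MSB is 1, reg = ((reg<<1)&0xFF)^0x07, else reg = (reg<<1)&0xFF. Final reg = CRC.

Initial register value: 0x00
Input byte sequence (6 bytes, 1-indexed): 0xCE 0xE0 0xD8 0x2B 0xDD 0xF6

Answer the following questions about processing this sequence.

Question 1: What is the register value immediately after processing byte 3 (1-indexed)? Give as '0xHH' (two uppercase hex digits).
Answer: 0xE4

Derivation:
After byte 1 (0xCE): reg=0x64
After byte 2 (0xE0): reg=0x95
After byte 3 (0xD8): reg=0xE4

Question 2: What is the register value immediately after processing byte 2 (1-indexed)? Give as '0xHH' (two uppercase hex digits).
Answer: 0x95

Derivation:
After byte 1 (0xCE): reg=0x64
After byte 2 (0xE0): reg=0x95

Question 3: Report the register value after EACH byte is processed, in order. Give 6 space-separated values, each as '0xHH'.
0x64 0x95 0xE4 0x63 0x33 0x55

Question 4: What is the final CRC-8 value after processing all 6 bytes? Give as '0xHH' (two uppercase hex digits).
After byte 1 (0xCE): reg=0x64
After byte 2 (0xE0): reg=0x95
After byte 3 (0xD8): reg=0xE4
After byte 4 (0x2B): reg=0x63
After byte 5 (0xDD): reg=0x33
After byte 6 (0xF6): reg=0x55

Answer: 0x55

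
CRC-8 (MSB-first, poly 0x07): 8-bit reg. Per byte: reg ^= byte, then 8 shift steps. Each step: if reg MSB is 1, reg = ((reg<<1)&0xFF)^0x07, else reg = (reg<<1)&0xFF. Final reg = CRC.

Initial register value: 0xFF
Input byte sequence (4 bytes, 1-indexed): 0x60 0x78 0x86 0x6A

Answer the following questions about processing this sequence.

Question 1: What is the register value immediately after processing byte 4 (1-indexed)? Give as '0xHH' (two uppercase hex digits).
Answer: 0x6B

Derivation:
After byte 1 (0x60): reg=0xD4
After byte 2 (0x78): reg=0x4D
After byte 3 (0x86): reg=0x7F
After byte 4 (0x6A): reg=0x6B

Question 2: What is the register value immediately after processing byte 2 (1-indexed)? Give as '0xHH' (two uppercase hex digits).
After byte 1 (0x60): reg=0xD4
After byte 2 (0x78): reg=0x4D

Answer: 0x4D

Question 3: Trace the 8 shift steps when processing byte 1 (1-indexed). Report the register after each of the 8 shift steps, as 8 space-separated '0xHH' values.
Answer: 0x39 0x72 0xE4 0xCF 0x99 0x35 0x6A 0xD4

Derivation:
Register before byte 1: 0xFF
After XOR with byte 0x60: 0x9F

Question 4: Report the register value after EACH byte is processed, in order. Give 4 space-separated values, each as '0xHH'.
0xD4 0x4D 0x7F 0x6B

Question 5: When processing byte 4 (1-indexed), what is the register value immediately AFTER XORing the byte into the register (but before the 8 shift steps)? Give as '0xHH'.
Answer: 0x15

Derivation:
Register before byte 4: 0x7F
Byte 4: 0x6A
0x7F XOR 0x6A = 0x15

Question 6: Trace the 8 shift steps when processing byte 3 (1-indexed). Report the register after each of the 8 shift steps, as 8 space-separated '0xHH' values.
After byte 1 (0x60): reg=0xD4
After byte 2 (0x78): reg=0x4D
Register before byte 3: 0x4D
After XOR with byte 0x86: 0xCB

Answer: 0x91 0x25 0x4A 0x94 0x2F 0x5E 0xBC 0x7F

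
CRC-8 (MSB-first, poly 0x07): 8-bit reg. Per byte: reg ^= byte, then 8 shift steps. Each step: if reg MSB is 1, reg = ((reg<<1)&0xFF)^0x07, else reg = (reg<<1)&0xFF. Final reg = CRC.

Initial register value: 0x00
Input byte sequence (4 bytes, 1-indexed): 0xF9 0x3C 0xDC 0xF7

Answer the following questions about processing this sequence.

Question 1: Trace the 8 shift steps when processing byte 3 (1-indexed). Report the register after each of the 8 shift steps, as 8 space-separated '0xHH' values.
Answer: 0x85 0x0D 0x1A 0x34 0x68 0xD0 0xA7 0x49

Derivation:
After byte 1 (0xF9): reg=0xE1
After byte 2 (0x3C): reg=0x1D
Register before byte 3: 0x1D
After XOR with byte 0xDC: 0xC1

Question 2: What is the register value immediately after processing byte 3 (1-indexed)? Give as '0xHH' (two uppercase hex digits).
Answer: 0x49

Derivation:
After byte 1 (0xF9): reg=0xE1
After byte 2 (0x3C): reg=0x1D
After byte 3 (0xDC): reg=0x49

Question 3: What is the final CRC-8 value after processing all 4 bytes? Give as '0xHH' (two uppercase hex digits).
Answer: 0x33

Derivation:
After byte 1 (0xF9): reg=0xE1
After byte 2 (0x3C): reg=0x1D
After byte 3 (0xDC): reg=0x49
After byte 4 (0xF7): reg=0x33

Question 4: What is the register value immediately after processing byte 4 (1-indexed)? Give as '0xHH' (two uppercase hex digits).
After byte 1 (0xF9): reg=0xE1
After byte 2 (0x3C): reg=0x1D
After byte 3 (0xDC): reg=0x49
After byte 4 (0xF7): reg=0x33

Answer: 0x33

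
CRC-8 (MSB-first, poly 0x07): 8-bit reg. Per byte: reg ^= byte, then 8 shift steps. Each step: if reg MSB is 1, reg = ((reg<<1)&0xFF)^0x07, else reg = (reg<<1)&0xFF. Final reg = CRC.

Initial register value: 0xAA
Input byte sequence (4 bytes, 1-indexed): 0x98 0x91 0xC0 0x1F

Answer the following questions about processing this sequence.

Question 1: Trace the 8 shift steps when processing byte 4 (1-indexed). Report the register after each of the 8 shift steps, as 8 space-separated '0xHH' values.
After byte 1 (0x98): reg=0x9E
After byte 2 (0x91): reg=0x2D
After byte 3 (0xC0): reg=0x8D
Register before byte 4: 0x8D
After XOR with byte 0x1F: 0x92

Answer: 0x23 0x46 0x8C 0x1F 0x3E 0x7C 0xF8 0xF7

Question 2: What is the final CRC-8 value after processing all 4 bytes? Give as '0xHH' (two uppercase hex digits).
Answer: 0xF7

Derivation:
After byte 1 (0x98): reg=0x9E
After byte 2 (0x91): reg=0x2D
After byte 3 (0xC0): reg=0x8D
After byte 4 (0x1F): reg=0xF7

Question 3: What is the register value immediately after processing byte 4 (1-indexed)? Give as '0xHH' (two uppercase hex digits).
Answer: 0xF7

Derivation:
After byte 1 (0x98): reg=0x9E
After byte 2 (0x91): reg=0x2D
After byte 3 (0xC0): reg=0x8D
After byte 4 (0x1F): reg=0xF7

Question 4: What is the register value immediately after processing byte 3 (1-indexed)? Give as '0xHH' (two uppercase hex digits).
After byte 1 (0x98): reg=0x9E
After byte 2 (0x91): reg=0x2D
After byte 3 (0xC0): reg=0x8D

Answer: 0x8D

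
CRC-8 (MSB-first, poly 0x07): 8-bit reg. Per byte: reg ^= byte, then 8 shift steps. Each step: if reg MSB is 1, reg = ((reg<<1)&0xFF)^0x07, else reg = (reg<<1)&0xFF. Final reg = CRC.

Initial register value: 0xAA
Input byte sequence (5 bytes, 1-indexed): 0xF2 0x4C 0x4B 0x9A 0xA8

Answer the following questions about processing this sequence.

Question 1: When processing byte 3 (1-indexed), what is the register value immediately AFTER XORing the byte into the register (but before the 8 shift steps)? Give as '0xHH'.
Answer: 0x0C

Derivation:
Register before byte 3: 0x47
Byte 3: 0x4B
0x47 XOR 0x4B = 0x0C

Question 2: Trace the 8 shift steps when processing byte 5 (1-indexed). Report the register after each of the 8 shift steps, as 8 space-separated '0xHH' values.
Answer: 0x31 0x62 0xC4 0x8F 0x19 0x32 0x64 0xC8

Derivation:
After byte 1 (0xF2): reg=0x8F
After byte 2 (0x4C): reg=0x47
After byte 3 (0x4B): reg=0x24
After byte 4 (0x9A): reg=0x33
Register before byte 5: 0x33
After XOR with byte 0xA8: 0x9B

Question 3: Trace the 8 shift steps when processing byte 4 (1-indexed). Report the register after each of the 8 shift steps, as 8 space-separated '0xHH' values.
Answer: 0x7B 0xF6 0xEB 0xD1 0xA5 0x4D 0x9A 0x33

Derivation:
After byte 1 (0xF2): reg=0x8F
After byte 2 (0x4C): reg=0x47
After byte 3 (0x4B): reg=0x24
Register before byte 4: 0x24
After XOR with byte 0x9A: 0xBE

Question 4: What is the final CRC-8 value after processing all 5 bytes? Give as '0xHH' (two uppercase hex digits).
After byte 1 (0xF2): reg=0x8F
After byte 2 (0x4C): reg=0x47
After byte 3 (0x4B): reg=0x24
After byte 4 (0x9A): reg=0x33
After byte 5 (0xA8): reg=0xC8

Answer: 0xC8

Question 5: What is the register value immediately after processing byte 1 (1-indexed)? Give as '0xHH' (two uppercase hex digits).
After byte 1 (0xF2): reg=0x8F

Answer: 0x8F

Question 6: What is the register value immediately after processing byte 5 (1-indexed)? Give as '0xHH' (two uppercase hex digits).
Answer: 0xC8

Derivation:
After byte 1 (0xF2): reg=0x8F
After byte 2 (0x4C): reg=0x47
After byte 3 (0x4B): reg=0x24
After byte 4 (0x9A): reg=0x33
After byte 5 (0xA8): reg=0xC8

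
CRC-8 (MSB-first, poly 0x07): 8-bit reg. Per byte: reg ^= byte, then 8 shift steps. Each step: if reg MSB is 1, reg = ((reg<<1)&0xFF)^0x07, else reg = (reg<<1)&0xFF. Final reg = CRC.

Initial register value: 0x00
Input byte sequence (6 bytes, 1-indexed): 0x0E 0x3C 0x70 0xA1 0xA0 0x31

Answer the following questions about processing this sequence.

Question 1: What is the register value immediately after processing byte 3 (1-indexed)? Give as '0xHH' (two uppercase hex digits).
Answer: 0x7E

Derivation:
After byte 1 (0x0E): reg=0x2A
After byte 2 (0x3C): reg=0x62
After byte 3 (0x70): reg=0x7E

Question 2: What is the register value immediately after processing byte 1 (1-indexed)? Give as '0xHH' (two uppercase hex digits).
After byte 1 (0x0E): reg=0x2A

Answer: 0x2A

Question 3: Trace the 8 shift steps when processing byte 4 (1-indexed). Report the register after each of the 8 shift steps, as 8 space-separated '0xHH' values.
After byte 1 (0x0E): reg=0x2A
After byte 2 (0x3C): reg=0x62
After byte 3 (0x70): reg=0x7E
Register before byte 4: 0x7E
After XOR with byte 0xA1: 0xDF

Answer: 0xB9 0x75 0xEA 0xD3 0xA1 0x45 0x8A 0x13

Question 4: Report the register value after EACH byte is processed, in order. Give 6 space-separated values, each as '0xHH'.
0x2A 0x62 0x7E 0x13 0x10 0xE7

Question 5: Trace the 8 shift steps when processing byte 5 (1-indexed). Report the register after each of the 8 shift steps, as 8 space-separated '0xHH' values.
Answer: 0x61 0xC2 0x83 0x01 0x02 0x04 0x08 0x10

Derivation:
After byte 1 (0x0E): reg=0x2A
After byte 2 (0x3C): reg=0x62
After byte 3 (0x70): reg=0x7E
After byte 4 (0xA1): reg=0x13
Register before byte 5: 0x13
After XOR with byte 0xA0: 0xB3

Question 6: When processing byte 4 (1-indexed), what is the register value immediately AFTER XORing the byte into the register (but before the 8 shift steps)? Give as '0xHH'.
Register before byte 4: 0x7E
Byte 4: 0xA1
0x7E XOR 0xA1 = 0xDF

Answer: 0xDF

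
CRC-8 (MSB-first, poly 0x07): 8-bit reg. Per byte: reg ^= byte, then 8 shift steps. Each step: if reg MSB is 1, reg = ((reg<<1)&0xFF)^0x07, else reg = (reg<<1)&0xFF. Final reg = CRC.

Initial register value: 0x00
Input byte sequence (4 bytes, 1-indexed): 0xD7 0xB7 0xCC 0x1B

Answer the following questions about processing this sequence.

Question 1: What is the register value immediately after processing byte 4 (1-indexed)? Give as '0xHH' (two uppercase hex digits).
Answer: 0x03

Derivation:
After byte 1 (0xD7): reg=0x2B
After byte 2 (0xB7): reg=0xDD
After byte 3 (0xCC): reg=0x77
After byte 4 (0x1B): reg=0x03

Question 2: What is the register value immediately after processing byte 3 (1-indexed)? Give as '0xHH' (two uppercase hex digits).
Answer: 0x77

Derivation:
After byte 1 (0xD7): reg=0x2B
After byte 2 (0xB7): reg=0xDD
After byte 3 (0xCC): reg=0x77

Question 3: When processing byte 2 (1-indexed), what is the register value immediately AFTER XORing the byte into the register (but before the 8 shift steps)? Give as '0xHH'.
Answer: 0x9C

Derivation:
Register before byte 2: 0x2B
Byte 2: 0xB7
0x2B XOR 0xB7 = 0x9C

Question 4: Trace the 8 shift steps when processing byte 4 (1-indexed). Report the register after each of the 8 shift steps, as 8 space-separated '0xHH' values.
After byte 1 (0xD7): reg=0x2B
After byte 2 (0xB7): reg=0xDD
After byte 3 (0xCC): reg=0x77
Register before byte 4: 0x77
After XOR with byte 0x1B: 0x6C

Answer: 0xD8 0xB7 0x69 0xD2 0xA3 0x41 0x82 0x03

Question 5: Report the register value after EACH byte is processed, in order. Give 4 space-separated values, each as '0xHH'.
0x2B 0xDD 0x77 0x03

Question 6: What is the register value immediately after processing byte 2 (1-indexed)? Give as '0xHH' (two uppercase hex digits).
Answer: 0xDD

Derivation:
After byte 1 (0xD7): reg=0x2B
After byte 2 (0xB7): reg=0xDD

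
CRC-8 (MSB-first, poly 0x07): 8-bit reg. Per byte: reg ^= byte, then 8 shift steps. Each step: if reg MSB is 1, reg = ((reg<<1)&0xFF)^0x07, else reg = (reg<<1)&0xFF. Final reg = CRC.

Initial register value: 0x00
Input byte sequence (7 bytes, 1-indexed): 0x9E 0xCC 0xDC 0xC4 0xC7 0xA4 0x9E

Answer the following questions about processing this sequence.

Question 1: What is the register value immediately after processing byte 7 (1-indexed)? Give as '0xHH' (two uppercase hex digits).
Answer: 0x03

Derivation:
After byte 1 (0x9E): reg=0xD3
After byte 2 (0xCC): reg=0x5D
After byte 3 (0xDC): reg=0x8E
After byte 4 (0xC4): reg=0xF1
After byte 5 (0xC7): reg=0x82
After byte 6 (0xA4): reg=0xF2
After byte 7 (0x9E): reg=0x03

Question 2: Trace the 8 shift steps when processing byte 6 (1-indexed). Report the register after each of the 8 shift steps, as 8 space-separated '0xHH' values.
Answer: 0x4C 0x98 0x37 0x6E 0xDC 0xBF 0x79 0xF2

Derivation:
After byte 1 (0x9E): reg=0xD3
After byte 2 (0xCC): reg=0x5D
After byte 3 (0xDC): reg=0x8E
After byte 4 (0xC4): reg=0xF1
After byte 5 (0xC7): reg=0x82
Register before byte 6: 0x82
After XOR with byte 0xA4: 0x26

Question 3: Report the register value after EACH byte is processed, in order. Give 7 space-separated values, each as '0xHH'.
0xD3 0x5D 0x8E 0xF1 0x82 0xF2 0x03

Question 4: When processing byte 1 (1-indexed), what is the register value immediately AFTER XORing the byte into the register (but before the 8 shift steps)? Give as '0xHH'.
Register before byte 1: 0x00
Byte 1: 0x9E
0x00 XOR 0x9E = 0x9E

Answer: 0x9E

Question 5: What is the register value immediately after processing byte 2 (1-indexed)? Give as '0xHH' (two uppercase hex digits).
Answer: 0x5D

Derivation:
After byte 1 (0x9E): reg=0xD3
After byte 2 (0xCC): reg=0x5D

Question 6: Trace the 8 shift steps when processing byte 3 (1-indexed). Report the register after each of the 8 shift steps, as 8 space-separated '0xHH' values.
Answer: 0x05 0x0A 0x14 0x28 0x50 0xA0 0x47 0x8E

Derivation:
After byte 1 (0x9E): reg=0xD3
After byte 2 (0xCC): reg=0x5D
Register before byte 3: 0x5D
After XOR with byte 0xDC: 0x81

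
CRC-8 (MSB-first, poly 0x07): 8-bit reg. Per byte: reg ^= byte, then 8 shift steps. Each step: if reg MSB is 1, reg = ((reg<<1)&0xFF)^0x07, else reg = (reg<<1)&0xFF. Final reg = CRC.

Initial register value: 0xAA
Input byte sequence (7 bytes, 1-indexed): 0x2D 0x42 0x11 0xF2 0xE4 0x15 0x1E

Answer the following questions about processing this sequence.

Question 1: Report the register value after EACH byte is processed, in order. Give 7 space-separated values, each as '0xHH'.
0x9C 0x14 0x1B 0x91 0x4C 0x88 0xEB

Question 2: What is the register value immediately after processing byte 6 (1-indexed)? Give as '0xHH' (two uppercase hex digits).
After byte 1 (0x2D): reg=0x9C
After byte 2 (0x42): reg=0x14
After byte 3 (0x11): reg=0x1B
After byte 4 (0xF2): reg=0x91
After byte 5 (0xE4): reg=0x4C
After byte 6 (0x15): reg=0x88

Answer: 0x88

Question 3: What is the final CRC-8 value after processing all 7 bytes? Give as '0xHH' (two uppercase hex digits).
After byte 1 (0x2D): reg=0x9C
After byte 2 (0x42): reg=0x14
After byte 3 (0x11): reg=0x1B
After byte 4 (0xF2): reg=0x91
After byte 5 (0xE4): reg=0x4C
After byte 6 (0x15): reg=0x88
After byte 7 (0x1E): reg=0xEB

Answer: 0xEB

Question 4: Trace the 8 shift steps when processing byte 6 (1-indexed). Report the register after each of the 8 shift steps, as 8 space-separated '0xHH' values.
Answer: 0xB2 0x63 0xC6 0x8B 0x11 0x22 0x44 0x88

Derivation:
After byte 1 (0x2D): reg=0x9C
After byte 2 (0x42): reg=0x14
After byte 3 (0x11): reg=0x1B
After byte 4 (0xF2): reg=0x91
After byte 5 (0xE4): reg=0x4C
Register before byte 6: 0x4C
After XOR with byte 0x15: 0x59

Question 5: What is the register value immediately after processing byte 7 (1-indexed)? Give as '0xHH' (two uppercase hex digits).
After byte 1 (0x2D): reg=0x9C
After byte 2 (0x42): reg=0x14
After byte 3 (0x11): reg=0x1B
After byte 4 (0xF2): reg=0x91
After byte 5 (0xE4): reg=0x4C
After byte 6 (0x15): reg=0x88
After byte 7 (0x1E): reg=0xEB

Answer: 0xEB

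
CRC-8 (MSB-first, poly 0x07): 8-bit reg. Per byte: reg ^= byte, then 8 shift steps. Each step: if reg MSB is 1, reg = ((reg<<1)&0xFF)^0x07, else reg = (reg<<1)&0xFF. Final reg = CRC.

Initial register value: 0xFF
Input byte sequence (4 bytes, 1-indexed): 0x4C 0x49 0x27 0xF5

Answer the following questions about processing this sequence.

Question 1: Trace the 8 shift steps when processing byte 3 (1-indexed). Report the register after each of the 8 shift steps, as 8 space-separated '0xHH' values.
After byte 1 (0x4C): reg=0x10
After byte 2 (0x49): reg=0x88
Register before byte 3: 0x88
After XOR with byte 0x27: 0xAF

Answer: 0x59 0xB2 0x63 0xC6 0x8B 0x11 0x22 0x44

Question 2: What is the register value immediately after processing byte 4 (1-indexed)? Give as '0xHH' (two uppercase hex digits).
Answer: 0x1E

Derivation:
After byte 1 (0x4C): reg=0x10
After byte 2 (0x49): reg=0x88
After byte 3 (0x27): reg=0x44
After byte 4 (0xF5): reg=0x1E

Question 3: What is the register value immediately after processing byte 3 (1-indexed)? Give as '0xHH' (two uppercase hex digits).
After byte 1 (0x4C): reg=0x10
After byte 2 (0x49): reg=0x88
After byte 3 (0x27): reg=0x44

Answer: 0x44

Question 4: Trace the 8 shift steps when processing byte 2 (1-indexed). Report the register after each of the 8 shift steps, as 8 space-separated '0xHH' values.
Answer: 0xB2 0x63 0xC6 0x8B 0x11 0x22 0x44 0x88

Derivation:
After byte 1 (0x4C): reg=0x10
Register before byte 2: 0x10
After XOR with byte 0x49: 0x59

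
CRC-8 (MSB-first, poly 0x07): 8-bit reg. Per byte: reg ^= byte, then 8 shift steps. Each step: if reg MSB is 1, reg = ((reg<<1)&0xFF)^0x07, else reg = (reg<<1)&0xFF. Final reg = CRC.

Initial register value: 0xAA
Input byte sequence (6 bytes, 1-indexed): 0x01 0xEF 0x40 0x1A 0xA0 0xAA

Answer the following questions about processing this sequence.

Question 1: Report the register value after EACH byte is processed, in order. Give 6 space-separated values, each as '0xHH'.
0x58 0x0C 0xE3 0xE1 0xC0 0x11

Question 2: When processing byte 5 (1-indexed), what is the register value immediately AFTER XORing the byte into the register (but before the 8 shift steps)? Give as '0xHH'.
Register before byte 5: 0xE1
Byte 5: 0xA0
0xE1 XOR 0xA0 = 0x41

Answer: 0x41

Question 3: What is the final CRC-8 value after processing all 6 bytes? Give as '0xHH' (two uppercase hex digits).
After byte 1 (0x01): reg=0x58
After byte 2 (0xEF): reg=0x0C
After byte 3 (0x40): reg=0xE3
After byte 4 (0x1A): reg=0xE1
After byte 5 (0xA0): reg=0xC0
After byte 6 (0xAA): reg=0x11

Answer: 0x11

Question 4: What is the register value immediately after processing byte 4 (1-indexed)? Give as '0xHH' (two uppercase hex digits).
After byte 1 (0x01): reg=0x58
After byte 2 (0xEF): reg=0x0C
After byte 3 (0x40): reg=0xE3
After byte 4 (0x1A): reg=0xE1

Answer: 0xE1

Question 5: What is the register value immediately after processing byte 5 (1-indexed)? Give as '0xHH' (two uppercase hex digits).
Answer: 0xC0

Derivation:
After byte 1 (0x01): reg=0x58
After byte 2 (0xEF): reg=0x0C
After byte 3 (0x40): reg=0xE3
After byte 4 (0x1A): reg=0xE1
After byte 5 (0xA0): reg=0xC0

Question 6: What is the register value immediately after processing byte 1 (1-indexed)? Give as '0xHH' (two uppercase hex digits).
After byte 1 (0x01): reg=0x58

Answer: 0x58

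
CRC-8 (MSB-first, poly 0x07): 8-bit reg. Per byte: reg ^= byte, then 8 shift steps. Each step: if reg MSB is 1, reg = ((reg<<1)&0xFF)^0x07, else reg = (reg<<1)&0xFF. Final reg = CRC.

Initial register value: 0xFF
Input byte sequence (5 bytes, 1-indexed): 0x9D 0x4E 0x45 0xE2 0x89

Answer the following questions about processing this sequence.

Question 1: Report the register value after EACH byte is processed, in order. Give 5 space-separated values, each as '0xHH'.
0x29 0x32 0x42 0x69 0xAE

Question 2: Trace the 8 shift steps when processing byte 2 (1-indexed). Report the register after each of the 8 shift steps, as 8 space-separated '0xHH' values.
Answer: 0xCE 0x9B 0x31 0x62 0xC4 0x8F 0x19 0x32

Derivation:
After byte 1 (0x9D): reg=0x29
Register before byte 2: 0x29
After XOR with byte 0x4E: 0x67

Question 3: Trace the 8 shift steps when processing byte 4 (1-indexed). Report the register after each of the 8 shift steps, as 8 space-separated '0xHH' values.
Answer: 0x47 0x8E 0x1B 0x36 0x6C 0xD8 0xB7 0x69

Derivation:
After byte 1 (0x9D): reg=0x29
After byte 2 (0x4E): reg=0x32
After byte 3 (0x45): reg=0x42
Register before byte 4: 0x42
After XOR with byte 0xE2: 0xA0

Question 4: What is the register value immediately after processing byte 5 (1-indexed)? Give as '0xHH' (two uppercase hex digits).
Answer: 0xAE

Derivation:
After byte 1 (0x9D): reg=0x29
After byte 2 (0x4E): reg=0x32
After byte 3 (0x45): reg=0x42
After byte 4 (0xE2): reg=0x69
After byte 5 (0x89): reg=0xAE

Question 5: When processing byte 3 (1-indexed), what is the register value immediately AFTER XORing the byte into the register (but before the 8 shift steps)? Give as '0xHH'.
Answer: 0x77

Derivation:
Register before byte 3: 0x32
Byte 3: 0x45
0x32 XOR 0x45 = 0x77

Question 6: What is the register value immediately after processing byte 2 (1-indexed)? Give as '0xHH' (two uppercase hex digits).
Answer: 0x32

Derivation:
After byte 1 (0x9D): reg=0x29
After byte 2 (0x4E): reg=0x32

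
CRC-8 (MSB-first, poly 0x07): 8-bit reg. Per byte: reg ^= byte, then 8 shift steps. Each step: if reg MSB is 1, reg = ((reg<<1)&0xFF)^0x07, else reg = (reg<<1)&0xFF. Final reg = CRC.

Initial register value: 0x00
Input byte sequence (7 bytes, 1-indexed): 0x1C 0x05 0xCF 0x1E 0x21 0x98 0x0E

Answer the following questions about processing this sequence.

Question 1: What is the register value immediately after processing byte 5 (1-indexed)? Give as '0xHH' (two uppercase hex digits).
After byte 1 (0x1C): reg=0x54
After byte 2 (0x05): reg=0xB0
After byte 3 (0xCF): reg=0x7A
After byte 4 (0x1E): reg=0x3B
After byte 5 (0x21): reg=0x46

Answer: 0x46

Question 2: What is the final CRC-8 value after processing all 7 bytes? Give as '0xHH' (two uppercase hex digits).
After byte 1 (0x1C): reg=0x54
After byte 2 (0x05): reg=0xB0
After byte 3 (0xCF): reg=0x7A
After byte 4 (0x1E): reg=0x3B
After byte 5 (0x21): reg=0x46
After byte 6 (0x98): reg=0x14
After byte 7 (0x0E): reg=0x46

Answer: 0x46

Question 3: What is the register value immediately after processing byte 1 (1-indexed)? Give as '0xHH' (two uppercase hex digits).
Answer: 0x54

Derivation:
After byte 1 (0x1C): reg=0x54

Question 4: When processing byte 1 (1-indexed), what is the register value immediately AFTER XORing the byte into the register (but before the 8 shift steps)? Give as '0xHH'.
Register before byte 1: 0x00
Byte 1: 0x1C
0x00 XOR 0x1C = 0x1C

Answer: 0x1C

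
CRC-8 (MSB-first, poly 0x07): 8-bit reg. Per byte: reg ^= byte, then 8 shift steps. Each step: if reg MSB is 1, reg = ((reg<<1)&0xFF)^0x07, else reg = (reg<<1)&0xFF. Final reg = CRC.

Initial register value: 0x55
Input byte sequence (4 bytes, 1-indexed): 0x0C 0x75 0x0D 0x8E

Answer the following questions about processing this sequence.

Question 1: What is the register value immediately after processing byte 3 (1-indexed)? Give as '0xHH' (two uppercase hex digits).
After byte 1 (0x0C): reg=0x88
After byte 2 (0x75): reg=0xFD
After byte 3 (0x0D): reg=0xDE

Answer: 0xDE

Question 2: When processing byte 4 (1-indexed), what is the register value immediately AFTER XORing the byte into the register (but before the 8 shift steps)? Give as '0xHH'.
Answer: 0x50

Derivation:
Register before byte 4: 0xDE
Byte 4: 0x8E
0xDE XOR 0x8E = 0x50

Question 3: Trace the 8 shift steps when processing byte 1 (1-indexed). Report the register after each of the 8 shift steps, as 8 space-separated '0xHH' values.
Register before byte 1: 0x55
After XOR with byte 0x0C: 0x59

Answer: 0xB2 0x63 0xC6 0x8B 0x11 0x22 0x44 0x88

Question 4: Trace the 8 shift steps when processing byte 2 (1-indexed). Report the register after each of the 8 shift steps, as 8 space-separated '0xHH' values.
After byte 1 (0x0C): reg=0x88
Register before byte 2: 0x88
After XOR with byte 0x75: 0xFD

Answer: 0xFD 0xFD 0xFD 0xFD 0xFD 0xFD 0xFD 0xFD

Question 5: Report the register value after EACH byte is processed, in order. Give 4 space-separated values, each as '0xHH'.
0x88 0xFD 0xDE 0xB7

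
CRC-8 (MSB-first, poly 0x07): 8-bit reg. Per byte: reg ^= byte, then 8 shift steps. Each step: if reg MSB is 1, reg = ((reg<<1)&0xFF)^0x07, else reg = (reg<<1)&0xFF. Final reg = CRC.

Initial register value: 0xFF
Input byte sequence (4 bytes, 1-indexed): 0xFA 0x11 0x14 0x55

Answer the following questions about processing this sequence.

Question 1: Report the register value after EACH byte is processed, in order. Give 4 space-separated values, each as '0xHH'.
0x1B 0x36 0xEE 0x28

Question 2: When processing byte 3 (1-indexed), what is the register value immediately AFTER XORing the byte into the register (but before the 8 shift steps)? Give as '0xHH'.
Register before byte 3: 0x36
Byte 3: 0x14
0x36 XOR 0x14 = 0x22

Answer: 0x22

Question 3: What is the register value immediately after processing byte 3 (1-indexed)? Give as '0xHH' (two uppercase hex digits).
After byte 1 (0xFA): reg=0x1B
After byte 2 (0x11): reg=0x36
After byte 3 (0x14): reg=0xEE

Answer: 0xEE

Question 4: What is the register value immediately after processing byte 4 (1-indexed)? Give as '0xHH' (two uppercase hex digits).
After byte 1 (0xFA): reg=0x1B
After byte 2 (0x11): reg=0x36
After byte 3 (0x14): reg=0xEE
After byte 4 (0x55): reg=0x28

Answer: 0x28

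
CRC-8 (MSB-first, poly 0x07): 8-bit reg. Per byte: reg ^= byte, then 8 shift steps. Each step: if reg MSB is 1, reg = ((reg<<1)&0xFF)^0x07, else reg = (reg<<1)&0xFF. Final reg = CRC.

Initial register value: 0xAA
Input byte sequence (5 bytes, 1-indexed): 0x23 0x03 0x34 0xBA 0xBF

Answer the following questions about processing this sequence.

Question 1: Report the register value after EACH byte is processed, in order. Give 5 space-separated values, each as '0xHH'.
0xB6 0x02 0x82 0xA8 0x65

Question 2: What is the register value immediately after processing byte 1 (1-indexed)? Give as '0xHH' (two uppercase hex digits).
Answer: 0xB6

Derivation:
After byte 1 (0x23): reg=0xB6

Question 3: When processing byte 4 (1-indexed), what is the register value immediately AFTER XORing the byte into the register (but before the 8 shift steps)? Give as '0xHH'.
Answer: 0x38

Derivation:
Register before byte 4: 0x82
Byte 4: 0xBA
0x82 XOR 0xBA = 0x38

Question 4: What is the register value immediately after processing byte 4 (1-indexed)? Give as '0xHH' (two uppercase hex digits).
Answer: 0xA8

Derivation:
After byte 1 (0x23): reg=0xB6
After byte 2 (0x03): reg=0x02
After byte 3 (0x34): reg=0x82
After byte 4 (0xBA): reg=0xA8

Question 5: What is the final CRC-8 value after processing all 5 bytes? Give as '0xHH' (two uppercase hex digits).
After byte 1 (0x23): reg=0xB6
After byte 2 (0x03): reg=0x02
After byte 3 (0x34): reg=0x82
After byte 4 (0xBA): reg=0xA8
After byte 5 (0xBF): reg=0x65

Answer: 0x65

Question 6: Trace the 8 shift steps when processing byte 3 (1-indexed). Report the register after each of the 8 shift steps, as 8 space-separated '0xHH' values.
After byte 1 (0x23): reg=0xB6
After byte 2 (0x03): reg=0x02
Register before byte 3: 0x02
After XOR with byte 0x34: 0x36

Answer: 0x6C 0xD8 0xB7 0x69 0xD2 0xA3 0x41 0x82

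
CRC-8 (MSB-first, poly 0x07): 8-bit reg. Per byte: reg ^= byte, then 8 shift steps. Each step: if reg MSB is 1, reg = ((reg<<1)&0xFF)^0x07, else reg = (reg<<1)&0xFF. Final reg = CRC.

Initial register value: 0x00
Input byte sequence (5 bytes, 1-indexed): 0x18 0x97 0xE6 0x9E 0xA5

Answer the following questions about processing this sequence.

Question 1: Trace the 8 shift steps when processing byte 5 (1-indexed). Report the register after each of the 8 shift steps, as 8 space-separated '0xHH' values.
Answer: 0x46 0x8C 0x1F 0x3E 0x7C 0xF8 0xF7 0xE9

Derivation:
After byte 1 (0x18): reg=0x48
After byte 2 (0x97): reg=0x13
After byte 3 (0xE6): reg=0xC5
After byte 4 (0x9E): reg=0x86
Register before byte 5: 0x86
After XOR with byte 0xA5: 0x23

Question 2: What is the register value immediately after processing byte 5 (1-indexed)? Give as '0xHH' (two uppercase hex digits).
After byte 1 (0x18): reg=0x48
After byte 2 (0x97): reg=0x13
After byte 3 (0xE6): reg=0xC5
After byte 4 (0x9E): reg=0x86
After byte 5 (0xA5): reg=0xE9

Answer: 0xE9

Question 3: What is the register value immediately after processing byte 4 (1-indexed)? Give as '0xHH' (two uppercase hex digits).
Answer: 0x86

Derivation:
After byte 1 (0x18): reg=0x48
After byte 2 (0x97): reg=0x13
After byte 3 (0xE6): reg=0xC5
After byte 4 (0x9E): reg=0x86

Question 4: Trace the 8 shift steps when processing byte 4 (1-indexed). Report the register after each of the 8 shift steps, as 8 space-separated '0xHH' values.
After byte 1 (0x18): reg=0x48
After byte 2 (0x97): reg=0x13
After byte 3 (0xE6): reg=0xC5
Register before byte 4: 0xC5
After XOR with byte 0x9E: 0x5B

Answer: 0xB6 0x6B 0xD6 0xAB 0x51 0xA2 0x43 0x86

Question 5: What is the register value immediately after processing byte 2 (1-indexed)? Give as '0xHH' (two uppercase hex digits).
Answer: 0x13

Derivation:
After byte 1 (0x18): reg=0x48
After byte 2 (0x97): reg=0x13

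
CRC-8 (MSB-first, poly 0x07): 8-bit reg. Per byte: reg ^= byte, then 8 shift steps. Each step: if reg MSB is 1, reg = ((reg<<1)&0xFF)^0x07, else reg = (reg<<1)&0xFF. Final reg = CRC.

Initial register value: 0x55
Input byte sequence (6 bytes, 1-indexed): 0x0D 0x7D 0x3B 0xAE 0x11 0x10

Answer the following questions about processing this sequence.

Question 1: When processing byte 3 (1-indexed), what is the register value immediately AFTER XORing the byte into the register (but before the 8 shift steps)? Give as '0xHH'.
Answer: 0xEB

Derivation:
Register before byte 3: 0xD0
Byte 3: 0x3B
0xD0 XOR 0x3B = 0xEB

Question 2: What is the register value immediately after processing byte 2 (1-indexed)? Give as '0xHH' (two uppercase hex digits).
Answer: 0xD0

Derivation:
After byte 1 (0x0D): reg=0x8F
After byte 2 (0x7D): reg=0xD0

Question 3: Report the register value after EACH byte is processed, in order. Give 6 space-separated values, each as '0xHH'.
0x8F 0xD0 0x9F 0x97 0x9B 0xB8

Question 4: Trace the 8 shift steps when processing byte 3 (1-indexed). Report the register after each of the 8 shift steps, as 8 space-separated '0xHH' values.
Answer: 0xD1 0xA5 0x4D 0x9A 0x33 0x66 0xCC 0x9F

Derivation:
After byte 1 (0x0D): reg=0x8F
After byte 2 (0x7D): reg=0xD0
Register before byte 3: 0xD0
After XOR with byte 0x3B: 0xEB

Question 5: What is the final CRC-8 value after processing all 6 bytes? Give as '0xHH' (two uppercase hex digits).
After byte 1 (0x0D): reg=0x8F
After byte 2 (0x7D): reg=0xD0
After byte 3 (0x3B): reg=0x9F
After byte 4 (0xAE): reg=0x97
After byte 5 (0x11): reg=0x9B
After byte 6 (0x10): reg=0xB8

Answer: 0xB8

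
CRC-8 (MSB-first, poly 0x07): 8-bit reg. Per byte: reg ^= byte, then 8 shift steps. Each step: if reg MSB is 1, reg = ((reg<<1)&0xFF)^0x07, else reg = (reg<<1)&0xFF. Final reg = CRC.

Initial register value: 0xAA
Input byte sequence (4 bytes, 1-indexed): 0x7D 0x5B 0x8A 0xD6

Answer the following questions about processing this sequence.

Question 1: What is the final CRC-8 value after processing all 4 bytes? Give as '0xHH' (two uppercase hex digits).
Answer: 0x7F

Derivation:
After byte 1 (0x7D): reg=0x2B
After byte 2 (0x5B): reg=0x57
After byte 3 (0x8A): reg=0x1D
After byte 4 (0xD6): reg=0x7F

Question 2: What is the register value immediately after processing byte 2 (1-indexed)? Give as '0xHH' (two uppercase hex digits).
Answer: 0x57

Derivation:
After byte 1 (0x7D): reg=0x2B
After byte 2 (0x5B): reg=0x57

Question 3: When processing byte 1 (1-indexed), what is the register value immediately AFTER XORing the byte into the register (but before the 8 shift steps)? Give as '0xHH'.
Answer: 0xD7

Derivation:
Register before byte 1: 0xAA
Byte 1: 0x7D
0xAA XOR 0x7D = 0xD7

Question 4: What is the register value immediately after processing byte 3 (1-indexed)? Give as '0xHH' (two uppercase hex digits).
After byte 1 (0x7D): reg=0x2B
After byte 2 (0x5B): reg=0x57
After byte 3 (0x8A): reg=0x1D

Answer: 0x1D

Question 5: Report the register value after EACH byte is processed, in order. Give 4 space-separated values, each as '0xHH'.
0x2B 0x57 0x1D 0x7F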